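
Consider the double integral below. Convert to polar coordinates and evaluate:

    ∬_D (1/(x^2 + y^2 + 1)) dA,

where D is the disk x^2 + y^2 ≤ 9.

The region D is 0 ≤ r ≤ 3, 0 ≤ θ ≤ 2π in polar coordinates, where x = r cos(θ), y = r sin(θ), and dA = r dr dθ.

Under the substitution, the integrand becomes 1/(r^2 + 1), so

    ∬_D (1/(x^2 + y^2 + 1)) dA = ∫_{0}^{2π} ∫_{0}^{3} (1/(r^2 + 1)) · r dr dθ.

Inner integral (in r): ∫_{0}^{3} (1/(r^2 + 1)) · r dr = log(10)/2.

Outer integral (in θ): ∫_{0}^{2π} (log(10)/2) dθ = π log(10).

Therefore ∬_D (1/(x^2 + y^2 + 1)) dA = π log(10).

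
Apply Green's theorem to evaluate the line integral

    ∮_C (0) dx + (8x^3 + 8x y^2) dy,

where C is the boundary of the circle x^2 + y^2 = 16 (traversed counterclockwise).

Green's theorem converts the closed line integral into a double integral over the enclosed region D:

    ∮_C P dx + Q dy = ∬_D (∂Q/∂x - ∂P/∂y) dA.

Here P = 0, Q = 8x^3 + 8x y^2, so

    ∂Q/∂x = 24x^2 + 8y^2,    ∂P/∂y = 0,
    ∂Q/∂x - ∂P/∂y = 24x^2 + 8y^2.

D is the region x^2 + y^2 ≤ 16. Evaluating the double integral:

In polar coordinates (x = r cos θ, y = r sin θ, dA = r dr dθ) the integrand becomes 8r^2(cos(2θ) + 2), so

    ∬_D (24x^2 + 8y^2) dA = ∫_0^{2π} ∫_0^{4} (8r^2(cos(2θ) + 2)) · r dr dθ.

Inner (r from 0 to 4): 512cos(2θ) + 1024.
Outer (θ from 0 to 2π): 2048π.

Therefore ∮_C P dx + Q dy = 2048π.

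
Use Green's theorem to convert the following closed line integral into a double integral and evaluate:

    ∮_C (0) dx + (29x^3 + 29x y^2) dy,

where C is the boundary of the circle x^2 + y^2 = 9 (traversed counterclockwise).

Green's theorem converts the closed line integral into a double integral over the enclosed region D:

    ∮_C P dx + Q dy = ∬_D (∂Q/∂x - ∂P/∂y) dA.

Here P = 0, Q = 29x^3 + 29x y^2, so

    ∂Q/∂x = 87x^2 + 29y^2,    ∂P/∂y = 0,
    ∂Q/∂x - ∂P/∂y = 87x^2 + 29y^2.

D is the region x^2 + y^2 ≤ 9. Evaluating the double integral:

In polar coordinates (x = r cos θ, y = r sin θ, dA = r dr dθ) the integrand becomes 29r^2(cos(2θ) + 2), so

    ∬_D (87x^2 + 29y^2) dA = ∫_0^{2π} ∫_0^{3} (29r^2(cos(2θ) + 2)) · r dr dθ.

Inner (r from 0 to 3): 2349cos(2θ)/4 + 2349/2.
Outer (θ from 0 to 2π): 2349π.

Therefore ∮_C P dx + Q dy = 2349π.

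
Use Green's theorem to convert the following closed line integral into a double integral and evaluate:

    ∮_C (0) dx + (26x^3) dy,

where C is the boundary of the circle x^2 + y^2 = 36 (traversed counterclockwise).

Green's theorem converts the closed line integral into a double integral over the enclosed region D:

    ∮_C P dx + Q dy = ∬_D (∂Q/∂x - ∂P/∂y) dA.

Here P = 0, Q = 26x^3, so

    ∂Q/∂x = 78x^2,    ∂P/∂y = 0,
    ∂Q/∂x - ∂P/∂y = 78x^2.

D is the region x^2 + y^2 ≤ 36. Evaluating the double integral:

In polar coordinates (x = r cos θ, y = r sin θ, dA = r dr dθ) the integrand becomes 78r^2cos(θ)^2, so

    ∬_D (78x^2) dA = ∫_0^{2π} ∫_0^{6} (78r^2cos(θ)^2) · r dr dθ.

Inner (r from 0 to 6): 25272cos(θ)^2.
Outer (θ from 0 to 2π): 25272π.

Therefore ∮_C P dx + Q dy = 25272π.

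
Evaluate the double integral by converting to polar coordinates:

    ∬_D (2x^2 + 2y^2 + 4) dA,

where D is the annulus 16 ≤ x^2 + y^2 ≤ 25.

The region D is 4 ≤ r ≤ 5, 0 ≤ θ ≤ 2π in polar coordinates, where x = r cos(θ), y = r sin(θ), and dA = r dr dθ.

Under the substitution, the integrand becomes 2r^2 + 4, so

    ∬_D (2x^2 + 2y^2 + 4) dA = ∫_{0}^{2π} ∫_{4}^{5} (2r^2 + 4) · r dr dθ.

Inner integral (in r): ∫_{4}^{5} (2r^2 + 4) · r dr = 405/2.

Outer integral (in θ): ∫_{0}^{2π} (405/2) dθ = 405π.

Therefore ∬_D (2x^2 + 2y^2 + 4) dA = 405π.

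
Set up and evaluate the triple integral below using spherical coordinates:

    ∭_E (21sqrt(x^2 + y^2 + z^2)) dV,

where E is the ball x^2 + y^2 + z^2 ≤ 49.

In spherical coordinates, x = ρ sin(φ) cos(θ), y = ρ sin(φ) sin(θ), z = ρ cos(φ), and dV = ρ^2 sin(φ) dρ dφ dθ.

The integrand becomes 21ρ, so

    ∭_E (21sqrt(x^2 + y^2 + z^2)) dV = ∫_{0}^{2π} ∫_{0}^{π} ∫_{0}^{7} (21ρ) · ρ^2 sin(φ) dρ dφ dθ.

Inner (ρ): 50421sin(φ)/4.
Middle (φ): 50421/2.
Outer (θ): 50421π.

Therefore the triple integral equals 50421π.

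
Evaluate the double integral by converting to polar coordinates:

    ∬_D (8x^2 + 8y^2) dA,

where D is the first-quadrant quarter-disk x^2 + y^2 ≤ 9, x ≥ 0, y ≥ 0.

The region D is 0 ≤ r ≤ 3, 0 ≤ θ ≤ π/2 in polar coordinates, where x = r cos(θ), y = r sin(θ), and dA = r dr dθ.

Under the substitution, the integrand becomes 8r^2, so

    ∬_D (8x^2 + 8y^2) dA = ∫_{0}^{π/2} ∫_{0}^{3} (8r^2) · r dr dθ.

Inner integral (in r): ∫_{0}^{3} (8r^2) · r dr = 162.

Outer integral (in θ): ∫_{0}^{π/2} (162) dθ = 81π.

Therefore ∬_D (8x^2 + 8y^2) dA = 81π.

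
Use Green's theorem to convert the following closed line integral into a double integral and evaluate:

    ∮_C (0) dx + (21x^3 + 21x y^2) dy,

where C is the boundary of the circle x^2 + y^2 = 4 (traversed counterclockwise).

Green's theorem converts the closed line integral into a double integral over the enclosed region D:

    ∮_C P dx + Q dy = ∬_D (∂Q/∂x - ∂P/∂y) dA.

Here P = 0, Q = 21x^3 + 21x y^2, so

    ∂Q/∂x = 63x^2 + 21y^2,    ∂P/∂y = 0,
    ∂Q/∂x - ∂P/∂y = 63x^2 + 21y^2.

D is the region x^2 + y^2 ≤ 4. Evaluating the double integral:

In polar coordinates (x = r cos θ, y = r sin θ, dA = r dr dθ) the integrand becomes 21r^2(cos(2θ) + 2), so

    ∬_D (63x^2 + 21y^2) dA = ∫_0^{2π} ∫_0^{2} (21r^2(cos(2θ) + 2)) · r dr dθ.

Inner (r from 0 to 2): 84cos(2θ) + 168.
Outer (θ from 0 to 2π): 336π.

Therefore ∮_C P dx + Q dy = 336π.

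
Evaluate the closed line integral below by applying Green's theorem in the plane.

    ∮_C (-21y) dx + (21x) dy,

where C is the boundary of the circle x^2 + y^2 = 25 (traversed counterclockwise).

Green's theorem converts the closed line integral into a double integral over the enclosed region D:

    ∮_C P dx + Q dy = ∬_D (∂Q/∂x - ∂P/∂y) dA.

Here P = -21y, Q = 21x, so

    ∂Q/∂x = 21,    ∂P/∂y = -21,
    ∂Q/∂x - ∂P/∂y = 42.

D is the region x^2 + y^2 ≤ 25. Evaluating the double integral:

In polar coordinates (x = r cos θ, y = r sin θ, dA = r dr dθ) the integrand becomes 42, so

    ∬_D (42) dA = ∫_0^{2π} ∫_0^{5} (42) · r dr dθ.

Inner (r from 0 to 5): 525.
Outer (θ from 0 to 2π): 1050π.

Therefore ∮_C P dx + Q dy = 1050π.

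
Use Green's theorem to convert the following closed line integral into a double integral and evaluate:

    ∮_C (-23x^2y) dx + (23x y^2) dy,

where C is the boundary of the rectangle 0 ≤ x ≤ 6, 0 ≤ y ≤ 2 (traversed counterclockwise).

Green's theorem converts the closed line integral into a double integral over the enclosed region D:

    ∮_C P dx + Q dy = ∬_D (∂Q/∂x - ∂P/∂y) dA.

Here P = -23x^2y, Q = 23x y^2, so

    ∂Q/∂x = 23y^2,    ∂P/∂y = -23x^2,
    ∂Q/∂x - ∂P/∂y = 23x^2 + 23y^2.

D is the region 0 ≤ x ≤ 6, 0 ≤ y ≤ 2. Evaluating the double integral:

    ∬_D (23x^2 + 23y^2) dA = ∫_0^{6} ∫_0^{2} (23x^2 + 23y^2) dy dx.

Inner (y from 0 to 2): 46x^2 + 184/3.
Outer (x from 0 to 6): 3680.

Therefore ∮_C P dx + Q dy = 3680.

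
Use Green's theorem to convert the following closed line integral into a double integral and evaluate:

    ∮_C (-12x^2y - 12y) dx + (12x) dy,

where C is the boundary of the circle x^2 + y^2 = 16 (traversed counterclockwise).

Green's theorem converts the closed line integral into a double integral over the enclosed region D:

    ∮_C P dx + Q dy = ∬_D (∂Q/∂x - ∂P/∂y) dA.

Here P = -12x^2y - 12y, Q = 12x, so

    ∂Q/∂x = 12,    ∂P/∂y = -12x^2 - 12,
    ∂Q/∂x - ∂P/∂y = 12x^2 + 24.

D is the region x^2 + y^2 ≤ 16. Evaluating the double integral:

In polar coordinates (x = r cos θ, y = r sin θ, dA = r dr dθ) the integrand becomes 12r^2cos(θ)^2 + 24, so

    ∬_D (12x^2 + 24) dA = ∫_0^{2π} ∫_0^{4} (12r^2cos(θ)^2 + 24) · r dr dθ.

Inner (r from 0 to 4): 768cos(θ)^2 + 192.
Outer (θ from 0 to 2π): 1152π.

Therefore ∮_C P dx + Q dy = 1152π.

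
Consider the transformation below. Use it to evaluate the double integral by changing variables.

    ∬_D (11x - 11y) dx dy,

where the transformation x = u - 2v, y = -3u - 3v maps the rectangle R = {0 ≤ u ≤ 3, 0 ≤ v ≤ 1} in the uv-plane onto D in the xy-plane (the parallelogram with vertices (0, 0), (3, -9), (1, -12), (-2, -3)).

Compute the Jacobian determinant of (x, y) with respect to (u, v):

    ∂(x,y)/∂(u,v) = | 1  -2 | = (1)(-3) - (-2)(-3) = -9.
                   | -3  -3 |

Its absolute value is |J| = 9 (the area scaling factor).

Substituting x = u - 2v, y = -3u - 3v into the integrand,

    11x - 11y → 44u + 11v,

so the integral becomes

    ∬_R (44u + 11v) · |J| du dv = ∫_0^3 ∫_0^1 (396u + 99v) dv du.

Inner (v): 396u + 99/2.
Outer (u): 3861/2.

Therefore ∬_D (11x - 11y) dx dy = 3861/2.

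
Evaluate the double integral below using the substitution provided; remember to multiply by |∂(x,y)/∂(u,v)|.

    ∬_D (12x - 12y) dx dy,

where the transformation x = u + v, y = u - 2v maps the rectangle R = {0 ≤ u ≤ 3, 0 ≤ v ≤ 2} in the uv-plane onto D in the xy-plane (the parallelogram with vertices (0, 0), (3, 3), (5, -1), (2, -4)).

Compute the Jacobian determinant of (x, y) with respect to (u, v):

    ∂(x,y)/∂(u,v) = | 1  1 | = (1)(-2) - (1)(1) = -3.
                   | 1  -2 |

Its absolute value is |J| = 3 (the area scaling factor).

Substituting x = u + v, y = u - 2v into the integrand,

    12x - 12y → 36v,

so the integral becomes

    ∬_R (36v) · |J| du dv = ∫_0^3 ∫_0^2 (108v) dv du.

Inner (v): 216.
Outer (u): 648.

Therefore ∬_D (12x - 12y) dx dy = 648.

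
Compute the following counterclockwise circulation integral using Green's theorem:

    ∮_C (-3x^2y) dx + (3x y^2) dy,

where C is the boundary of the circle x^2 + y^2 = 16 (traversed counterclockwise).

Green's theorem converts the closed line integral into a double integral over the enclosed region D:

    ∮_C P dx + Q dy = ∬_D (∂Q/∂x - ∂P/∂y) dA.

Here P = -3x^2y, Q = 3x y^2, so

    ∂Q/∂x = 3y^2,    ∂P/∂y = -3x^2,
    ∂Q/∂x - ∂P/∂y = 3x^2 + 3y^2.

D is the region x^2 + y^2 ≤ 16. Evaluating the double integral:

In polar coordinates (x = r cos θ, y = r sin θ, dA = r dr dθ) the integrand becomes 3r^2, so

    ∬_D (3x^2 + 3y^2) dA = ∫_0^{2π} ∫_0^{4} (3r^2) · r dr dθ.

Inner (r from 0 to 4): 192.
Outer (θ from 0 to 2π): 384π.

Therefore ∮_C P dx + Q dy = 384π.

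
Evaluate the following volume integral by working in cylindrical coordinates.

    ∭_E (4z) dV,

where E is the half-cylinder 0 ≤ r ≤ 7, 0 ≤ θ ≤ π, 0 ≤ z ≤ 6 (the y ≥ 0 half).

In cylindrical coordinates, x = r cos(θ), y = r sin(θ), z = z, and dV = r dr dθ dz.

The integrand becomes 4z, so

    ∭_E (4z) dV = ∫_{0}^{π} ∫_{0}^{7} ∫_{0}^{6} (4z) · r dz dr dθ.

Inner (z): 72r.
Middle (r from 0 to 7): 1764.
Outer (θ): 1764π.

Therefore the triple integral equals 1764π.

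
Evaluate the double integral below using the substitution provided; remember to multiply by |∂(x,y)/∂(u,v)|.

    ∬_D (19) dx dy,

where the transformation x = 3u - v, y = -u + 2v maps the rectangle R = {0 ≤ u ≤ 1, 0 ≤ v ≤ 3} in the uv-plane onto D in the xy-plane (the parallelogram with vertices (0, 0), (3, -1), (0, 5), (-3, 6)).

Compute the Jacobian determinant of (x, y) with respect to (u, v):

    ∂(x,y)/∂(u,v) = | 3  -1 | = (3)(2) - (-1)(-1) = 5.
                   | -1  2 |

Its absolute value is |J| = 5 (the area scaling factor).

Substituting x = 3u - v, y = -u + 2v into the integrand,

    19 → 19,

so the integral becomes

    ∬_R (19) · |J| du dv = ∫_0^1 ∫_0^3 (95) dv du.

Inner (v): 285.
Outer (u): 285.

Therefore ∬_D (19) dx dy = 285.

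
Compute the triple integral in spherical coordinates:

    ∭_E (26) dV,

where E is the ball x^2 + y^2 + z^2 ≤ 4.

In spherical coordinates, x = ρ sin(φ) cos(θ), y = ρ sin(φ) sin(θ), z = ρ cos(φ), and dV = ρ^2 sin(φ) dρ dφ dθ.

The integrand becomes 26, so

    ∭_E (26) dV = ∫_{0}^{2π} ∫_{0}^{π} ∫_{0}^{2} (26) · ρ^2 sin(φ) dρ dφ dθ.

Inner (ρ): 208sin(φ)/3.
Middle (φ): 416/3.
Outer (θ): 832π/3.

Therefore the triple integral equals 832π/3.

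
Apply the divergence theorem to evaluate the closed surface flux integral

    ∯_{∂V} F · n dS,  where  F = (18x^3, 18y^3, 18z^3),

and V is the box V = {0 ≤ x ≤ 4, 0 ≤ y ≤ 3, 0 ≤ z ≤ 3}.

By the divergence theorem,

    ∯_{∂V} F · n dS = ∭_V (∇ · F) dV.

Compute the divergence:
    ∇ · F = ∂F_x/∂x + ∂F_y/∂y + ∂F_z/∂z = 54x^2 + 54y^2 + 54z^2.

V is a rectangular box, so dV = dx dy dz with 0 ≤ x ≤ 4, 0 ≤ y ≤ 3, 0 ≤ z ≤ 3.

Integrate (54x^2 + 54y^2 + 54z^2) over V as an iterated integral:

    ∭_V (∇·F) dV = ∫_0^{4} ∫_0^{3} ∫_0^{3} (54x^2 + 54y^2 + 54z^2) dz dy dx.

Inner (z from 0 to 3): 162x^2 + 162y^2 + 486.
Middle (y from 0 to 3): 486x^2 + 2916.
Outer (x from 0 to 4): 22032.

Therefore ∯_{∂V} F · n dS = 22032.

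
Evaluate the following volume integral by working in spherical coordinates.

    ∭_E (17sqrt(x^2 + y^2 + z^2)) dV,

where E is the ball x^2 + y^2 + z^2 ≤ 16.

In spherical coordinates, x = ρ sin(φ) cos(θ), y = ρ sin(φ) sin(θ), z = ρ cos(φ), and dV = ρ^2 sin(φ) dρ dφ dθ.

The integrand becomes 17ρ, so

    ∭_E (17sqrt(x^2 + y^2 + z^2)) dV = ∫_{0}^{2π} ∫_{0}^{π} ∫_{0}^{4} (17ρ) · ρ^2 sin(φ) dρ dφ dθ.

Inner (ρ): 1088sin(φ).
Middle (φ): 2176.
Outer (θ): 4352π.

Therefore the triple integral equals 4352π.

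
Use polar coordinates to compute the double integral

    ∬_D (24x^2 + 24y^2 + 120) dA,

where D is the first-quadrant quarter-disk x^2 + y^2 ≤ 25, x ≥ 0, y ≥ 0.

The region D is 0 ≤ r ≤ 5, 0 ≤ θ ≤ π/2 in polar coordinates, where x = r cos(θ), y = r sin(θ), and dA = r dr dθ.

Under the substitution, the integrand becomes 24r^2 + 120, so

    ∬_D (24x^2 + 24y^2 + 120) dA = ∫_{0}^{π/2} ∫_{0}^{5} (24r^2 + 120) · r dr dθ.

Inner integral (in r): ∫_{0}^{5} (24r^2 + 120) · r dr = 5250.

Outer integral (in θ): ∫_{0}^{π/2} (5250) dθ = 2625π.

Therefore ∬_D (24x^2 + 24y^2 + 120) dA = 2625π.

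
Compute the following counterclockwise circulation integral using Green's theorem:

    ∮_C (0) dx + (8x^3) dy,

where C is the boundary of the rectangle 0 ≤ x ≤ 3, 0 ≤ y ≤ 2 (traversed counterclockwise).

Green's theorem converts the closed line integral into a double integral over the enclosed region D:

    ∮_C P dx + Q dy = ∬_D (∂Q/∂x - ∂P/∂y) dA.

Here P = 0, Q = 8x^3, so

    ∂Q/∂x = 24x^2,    ∂P/∂y = 0,
    ∂Q/∂x - ∂P/∂y = 24x^2.

D is the region 0 ≤ x ≤ 3, 0 ≤ y ≤ 2. Evaluating the double integral:

    ∬_D (24x^2) dA = ∫_0^{3} ∫_0^{2} (24x^2) dy dx.

Inner (y from 0 to 2): 48x^2.
Outer (x from 0 to 3): 432.

Therefore ∮_C P dx + Q dy = 432.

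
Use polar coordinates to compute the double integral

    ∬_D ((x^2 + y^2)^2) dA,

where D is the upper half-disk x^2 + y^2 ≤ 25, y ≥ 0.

The region D is 0 ≤ r ≤ 5, 0 ≤ θ ≤ π in polar coordinates, where x = r cos(θ), y = r sin(θ), and dA = r dr dθ.

Under the substitution, the integrand becomes r^4, so

    ∬_D ((x^2 + y^2)^2) dA = ∫_{0}^{π} ∫_{0}^{5} (r^4) · r dr dθ.

Inner integral (in r): ∫_{0}^{5} (r^4) · r dr = 15625/6.

Outer integral (in θ): ∫_{0}^{π} (15625/6) dθ = 15625π/6.

Therefore ∬_D ((x^2 + y^2)^2) dA = 15625π/6.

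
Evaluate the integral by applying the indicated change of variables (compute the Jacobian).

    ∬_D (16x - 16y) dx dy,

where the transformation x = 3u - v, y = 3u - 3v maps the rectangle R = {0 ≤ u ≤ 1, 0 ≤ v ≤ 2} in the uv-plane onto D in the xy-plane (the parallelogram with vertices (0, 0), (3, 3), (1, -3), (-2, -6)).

Compute the Jacobian determinant of (x, y) with respect to (u, v):

    ∂(x,y)/∂(u,v) = | 3  -1 | = (3)(-3) - (-1)(3) = -6.
                   | 3  -3 |

Its absolute value is |J| = 6 (the area scaling factor).

Substituting x = 3u - v, y = 3u - 3v into the integrand,

    16x - 16y → 32v,

so the integral becomes

    ∬_R (32v) · |J| du dv = ∫_0^1 ∫_0^2 (192v) dv du.

Inner (v): 384.
Outer (u): 384.

Therefore ∬_D (16x - 16y) dx dy = 384.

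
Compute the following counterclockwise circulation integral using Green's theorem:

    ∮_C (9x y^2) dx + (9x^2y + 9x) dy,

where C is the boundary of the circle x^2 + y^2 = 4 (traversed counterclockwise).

Green's theorem converts the closed line integral into a double integral over the enclosed region D:

    ∮_C P dx + Q dy = ∬_D (∂Q/∂x - ∂P/∂y) dA.

Here P = 9x y^2, Q = 9x^2y + 9x, so

    ∂Q/∂x = 18x y + 9,    ∂P/∂y = 18x y,
    ∂Q/∂x - ∂P/∂y = 9.

D is the region x^2 + y^2 ≤ 4. Evaluating the double integral:

In polar coordinates (x = r cos θ, y = r sin θ, dA = r dr dθ) the integrand becomes 9, so

    ∬_D (9) dA = ∫_0^{2π} ∫_0^{2} (9) · r dr dθ.

Inner (r from 0 to 2): 18.
Outer (θ from 0 to 2π): 36π.

Therefore ∮_C P dx + Q dy = 36π.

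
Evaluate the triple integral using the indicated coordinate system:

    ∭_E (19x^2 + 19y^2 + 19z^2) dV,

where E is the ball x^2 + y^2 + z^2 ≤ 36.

In spherical coordinates, x = ρ sin(φ) cos(θ), y = ρ sin(φ) sin(θ), z = ρ cos(φ), and dV = ρ^2 sin(φ) dρ dφ dθ.

The integrand becomes 19ρ^2, so

    ∭_E (19x^2 + 19y^2 + 19z^2) dV = ∫_{0}^{2π} ∫_{0}^{π} ∫_{0}^{6} (19ρ^2) · ρ^2 sin(φ) dρ dφ dθ.

Inner (ρ): 147744sin(φ)/5.
Middle (φ): 295488/5.
Outer (θ): 590976π/5.

Therefore the triple integral equals 590976π/5.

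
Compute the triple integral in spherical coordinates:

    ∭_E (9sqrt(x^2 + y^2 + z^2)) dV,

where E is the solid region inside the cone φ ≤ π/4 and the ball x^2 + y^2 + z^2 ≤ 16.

In spherical coordinates, x = ρ sin(φ) cos(θ), y = ρ sin(φ) sin(θ), z = ρ cos(φ), and dV = ρ^2 sin(φ) dρ dφ dθ.

The integrand becomes 9ρ, so

    ∭_E (9sqrt(x^2 + y^2 + z^2)) dV = ∫_{0}^{2π} ∫_{0}^{π/4} ∫_{0}^{4} (9ρ) · ρ^2 sin(φ) dρ dφ dθ.

Inner (ρ): 576sin(φ).
Middle (φ): 576 - 288sqrt(2).
Outer (θ): 576π (2 - sqrt(2)).

Therefore the triple integral equals 576π (2 - sqrt(2)).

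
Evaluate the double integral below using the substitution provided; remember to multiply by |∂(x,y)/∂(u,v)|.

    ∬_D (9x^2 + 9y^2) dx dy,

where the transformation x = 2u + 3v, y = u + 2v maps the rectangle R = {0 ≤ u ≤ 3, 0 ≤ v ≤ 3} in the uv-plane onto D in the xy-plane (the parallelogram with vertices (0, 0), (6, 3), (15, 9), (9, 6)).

Compute the Jacobian determinant of (x, y) with respect to (u, v):

    ∂(x,y)/∂(u,v) = | 2  3 | = (2)(2) - (3)(1) = 1.
                   | 1  2 |

Its absolute value is |J| = 1 (the area scaling factor).

Substituting x = 2u + 3v, y = u + 2v into the integrand,

    9x^2 + 9y^2 → 45u^2 + 144u v + 117v^2,

so the integral becomes

    ∬_R (45u^2 + 144u v + 117v^2) · |J| du dv = ∫_0^3 ∫_0^3 (45u^2 + 144u v + 117v^2) dv du.

Inner (v): 135u^2 + 648u + 1053.
Outer (u): 7290.

Therefore ∬_D (9x^2 + 9y^2) dx dy = 7290.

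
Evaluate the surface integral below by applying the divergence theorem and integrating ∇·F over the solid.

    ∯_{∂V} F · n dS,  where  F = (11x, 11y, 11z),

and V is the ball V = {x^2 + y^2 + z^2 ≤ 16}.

By the divergence theorem,

    ∯_{∂V} F · n dS = ∭_V (∇ · F) dV.

Compute the divergence:
    ∇ · F = ∂F_x/∂x + ∂F_y/∂y + ∂F_z/∂z = 11 + 11 + 11 = 33.

In spherical coordinates, x = ρ sin(φ) cos(θ), y = ρ sin(φ) sin(θ), z = ρ cos(φ), dV = ρ^2 sin(φ) dρ dφ dθ, with 0 ≤ ρ ≤ 4, 0 ≤ φ ≤ π, 0 ≤ θ ≤ 2π.

The integrand, after substitution and multiplying by the volume element, becomes (33) · ρ^2 sin(φ), so

    ∭_V (∇·F) dV = ∫_0^{2π} ∫_0^{π} ∫_0^{4} (33) · ρ^2 sin(φ) dρ dφ dθ.

Inner (ρ from 0 to 4): 704sin(φ).
Middle (φ from 0 to π): 1408.
Outer (θ from 0 to 2π): 2816π.

Therefore ∯_{∂V} F · n dS = 2816π.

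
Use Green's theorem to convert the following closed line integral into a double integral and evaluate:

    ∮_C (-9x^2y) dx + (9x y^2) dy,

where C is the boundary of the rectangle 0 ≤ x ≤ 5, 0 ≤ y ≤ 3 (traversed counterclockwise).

Green's theorem converts the closed line integral into a double integral over the enclosed region D:

    ∮_C P dx + Q dy = ∬_D (∂Q/∂x - ∂P/∂y) dA.

Here P = -9x^2y, Q = 9x y^2, so

    ∂Q/∂x = 9y^2,    ∂P/∂y = -9x^2,
    ∂Q/∂x - ∂P/∂y = 9x^2 + 9y^2.

D is the region 0 ≤ x ≤ 5, 0 ≤ y ≤ 3. Evaluating the double integral:

    ∬_D (9x^2 + 9y^2) dA = ∫_0^{5} ∫_0^{3} (9x^2 + 9y^2) dy dx.

Inner (y from 0 to 3): 27x^2 + 81.
Outer (x from 0 to 5): 1530.

Therefore ∮_C P dx + Q dy = 1530.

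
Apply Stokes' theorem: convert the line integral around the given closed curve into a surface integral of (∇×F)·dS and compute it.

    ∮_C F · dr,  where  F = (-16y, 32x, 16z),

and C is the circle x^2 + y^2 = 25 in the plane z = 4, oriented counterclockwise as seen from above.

Let S be the flat disk x^2 + y^2 ≤ 25 in the plane z = 4, with upward unit normal n̂ = ẑ. By Stokes' theorem,

    ∮_C F · dr = ∬_S (∇ × F) · n̂ dS = ∬_D (curl F)_z dA,

where D is the disk x^2 + y^2 ≤ 25.

Compute the curl of F = (-16y, 32x, 16z):
    (∇ × F)_x = ∂F_z/∂y - ∂F_y/∂z = 0,
    (∇ × F)_y = ∂F_x/∂z - ∂F_z/∂x = 0,
    (∇ × F)_z = ∂F_y/∂x - ∂F_x/∂y = 48.

On z = 4, (curl F)_z = 48.

Convert to polar (x = r cos θ, y = r sin θ, dA = r dr dθ); the integrand becomes 48, so

    ∬_D (curl F)_z dA = ∫_0^{2π} ∫_0^{5} (48) · r dr dθ.

Inner (r from 0 to 5): 600.
Outer (θ from 0 to 2π): 1200π.

Therefore ∮_C F · dr = 1200π.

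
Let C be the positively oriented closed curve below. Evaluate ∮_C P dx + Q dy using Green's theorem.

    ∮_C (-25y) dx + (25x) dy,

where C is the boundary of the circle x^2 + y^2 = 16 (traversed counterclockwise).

Green's theorem converts the closed line integral into a double integral over the enclosed region D:

    ∮_C P dx + Q dy = ∬_D (∂Q/∂x - ∂P/∂y) dA.

Here P = -25y, Q = 25x, so

    ∂Q/∂x = 25,    ∂P/∂y = -25,
    ∂Q/∂x - ∂P/∂y = 50.

D is the region x^2 + y^2 ≤ 16. Evaluating the double integral:

In polar coordinates (x = r cos θ, y = r sin θ, dA = r dr dθ) the integrand becomes 50, so

    ∬_D (50) dA = ∫_0^{2π} ∫_0^{4} (50) · r dr dθ.

Inner (r from 0 to 4): 400.
Outer (θ from 0 to 2π): 800π.

Therefore ∮_C P dx + Q dy = 800π.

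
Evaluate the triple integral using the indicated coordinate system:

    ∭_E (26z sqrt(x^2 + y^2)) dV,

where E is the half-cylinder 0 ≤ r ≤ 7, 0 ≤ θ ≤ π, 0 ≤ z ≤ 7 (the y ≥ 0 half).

In cylindrical coordinates, x = r cos(θ), y = r sin(θ), z = z, and dV = r dr dθ dz.

The integrand becomes 26r z, so

    ∭_E (26z sqrt(x^2 + y^2)) dV = ∫_{0}^{π} ∫_{0}^{7} ∫_{0}^{7} (26r z) · r dz dr dθ.

Inner (z): 637r^2.
Middle (r from 0 to 7): 218491/3.
Outer (θ): 218491π/3.

Therefore the triple integral equals 218491π/3.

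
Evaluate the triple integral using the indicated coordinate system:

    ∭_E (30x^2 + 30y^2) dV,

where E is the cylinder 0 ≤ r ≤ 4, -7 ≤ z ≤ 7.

In cylindrical coordinates, x = r cos(θ), y = r sin(θ), z = z, and dV = r dr dθ dz.

The integrand becomes 30r^2, so

    ∭_E (30x^2 + 30y^2) dV = ∫_{0}^{2π} ∫_{0}^{4} ∫_{-7}^{7} (30r^2) · r dz dr dθ.

Inner (z): 420r^3.
Middle (r from 0 to 4): 26880.
Outer (θ): 53760π.

Therefore the triple integral equals 53760π.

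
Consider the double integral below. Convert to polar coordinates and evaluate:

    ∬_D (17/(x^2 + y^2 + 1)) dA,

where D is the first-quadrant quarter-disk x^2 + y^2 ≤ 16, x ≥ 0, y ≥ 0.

The region D is 0 ≤ r ≤ 4, 0 ≤ θ ≤ π/2 in polar coordinates, where x = r cos(θ), y = r sin(θ), and dA = r dr dθ.

Under the substitution, the integrand becomes 17/(r^2 + 1), so

    ∬_D (17/(x^2 + y^2 + 1)) dA = ∫_{0}^{π/2} ∫_{0}^{4} (17/(r^2 + 1)) · r dr dθ.

Inner integral (in r): ∫_{0}^{4} (17/(r^2 + 1)) · r dr = 17log(17)/2.

Outer integral (in θ): ∫_{0}^{π/2} (17log(17)/2) dθ = 17π log(17)/4.

Therefore ∬_D (17/(x^2 + y^2 + 1)) dA = 17π log(17)/4.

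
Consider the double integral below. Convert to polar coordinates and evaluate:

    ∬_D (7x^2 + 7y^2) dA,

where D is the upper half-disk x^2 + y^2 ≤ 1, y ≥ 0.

The region D is 0 ≤ r ≤ 1, 0 ≤ θ ≤ π in polar coordinates, where x = r cos(θ), y = r sin(θ), and dA = r dr dθ.

Under the substitution, the integrand becomes 7r^2, so

    ∬_D (7x^2 + 7y^2) dA = ∫_{0}^{π} ∫_{0}^{1} (7r^2) · r dr dθ.

Inner integral (in r): ∫_{0}^{1} (7r^2) · r dr = 7/4.

Outer integral (in θ): ∫_{0}^{π} (7/4) dθ = 7π/4.

Therefore ∬_D (7x^2 + 7y^2) dA = 7π/4.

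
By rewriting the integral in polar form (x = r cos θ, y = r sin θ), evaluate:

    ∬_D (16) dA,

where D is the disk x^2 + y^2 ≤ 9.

The region D is 0 ≤ r ≤ 3, 0 ≤ θ ≤ 2π in polar coordinates, where x = r cos(θ), y = r sin(θ), and dA = r dr dθ.

Under the substitution, the integrand becomes 16, so

    ∬_D (16) dA = ∫_{0}^{2π} ∫_{0}^{3} (16) · r dr dθ.

Inner integral (in r): ∫_{0}^{3} (16) · r dr = 72.

Outer integral (in θ): ∫_{0}^{2π} (72) dθ = 144π.

Therefore ∬_D (16) dA = 144π.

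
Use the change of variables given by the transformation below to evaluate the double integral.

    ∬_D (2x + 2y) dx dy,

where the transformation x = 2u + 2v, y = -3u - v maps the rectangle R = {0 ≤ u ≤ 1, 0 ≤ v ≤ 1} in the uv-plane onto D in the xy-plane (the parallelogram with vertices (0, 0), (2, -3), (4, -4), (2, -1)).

Compute the Jacobian determinant of (x, y) with respect to (u, v):

    ∂(x,y)/∂(u,v) = | 2  2 | = (2)(-1) - (2)(-3) = 4.
                   | -3  -1 |

Its absolute value is |J| = 4 (the area scaling factor).

Substituting x = 2u + 2v, y = -3u - v into the integrand,

    2x + 2y → -2u + 2v,

so the integral becomes

    ∬_R (-2u + 2v) · |J| du dv = ∫_0^1 ∫_0^1 (-8u + 8v) dv du.

Inner (v): 4 - 8u.
Outer (u): 0.

Therefore ∬_D (2x + 2y) dx dy = 0.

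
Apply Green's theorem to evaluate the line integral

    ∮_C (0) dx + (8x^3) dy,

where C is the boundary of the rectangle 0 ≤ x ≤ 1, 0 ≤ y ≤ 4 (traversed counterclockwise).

Green's theorem converts the closed line integral into a double integral over the enclosed region D:

    ∮_C P dx + Q dy = ∬_D (∂Q/∂x - ∂P/∂y) dA.

Here P = 0, Q = 8x^3, so

    ∂Q/∂x = 24x^2,    ∂P/∂y = 0,
    ∂Q/∂x - ∂P/∂y = 24x^2.

D is the region 0 ≤ x ≤ 1, 0 ≤ y ≤ 4. Evaluating the double integral:

    ∬_D (24x^2) dA = ∫_0^{1} ∫_0^{4} (24x^2) dy dx.

Inner (y from 0 to 4): 96x^2.
Outer (x from 0 to 1): 32.

Therefore ∮_C P dx + Q dy = 32.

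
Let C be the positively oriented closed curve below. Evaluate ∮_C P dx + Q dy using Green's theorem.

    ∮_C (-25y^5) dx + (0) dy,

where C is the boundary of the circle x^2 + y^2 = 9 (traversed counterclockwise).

Green's theorem converts the closed line integral into a double integral over the enclosed region D:

    ∮_C P dx + Q dy = ∬_D (∂Q/∂x - ∂P/∂y) dA.

Here P = -25y^5, Q = 0, so

    ∂Q/∂x = 0,    ∂P/∂y = -125y^4,
    ∂Q/∂x - ∂P/∂y = 125y^4.

D is the region x^2 + y^2 ≤ 9. Evaluating the double integral:

In polar coordinates (x = r cos θ, y = r sin θ, dA = r dr dθ) the integrand becomes 125r^4sin(θ)^4, so

    ∬_D (125y^4) dA = ∫_0^{2π} ∫_0^{3} (125r^4sin(θ)^4) · r dr dθ.

Inner (r from 0 to 3): 30375sin(θ)^4/2.
Outer (θ from 0 to 2π): 91125π/8.

Therefore ∮_C P dx + Q dy = 91125π/8.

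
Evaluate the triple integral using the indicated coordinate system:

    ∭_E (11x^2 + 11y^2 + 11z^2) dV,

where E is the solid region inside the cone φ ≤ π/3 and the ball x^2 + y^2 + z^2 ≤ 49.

In spherical coordinates, x = ρ sin(φ) cos(θ), y = ρ sin(φ) sin(θ), z = ρ cos(φ), and dV = ρ^2 sin(φ) dρ dφ dθ.

The integrand becomes 11ρ^2, so

    ∭_E (11x^2 + 11y^2 + 11z^2) dV = ∫_{0}^{2π} ∫_{0}^{π/3} ∫_{0}^{7} (11ρ^2) · ρ^2 sin(φ) dρ dφ dθ.

Inner (ρ): 184877sin(φ)/5.
Middle (φ): 184877/10.
Outer (θ): 184877π/5.

Therefore the triple integral equals 184877π/5.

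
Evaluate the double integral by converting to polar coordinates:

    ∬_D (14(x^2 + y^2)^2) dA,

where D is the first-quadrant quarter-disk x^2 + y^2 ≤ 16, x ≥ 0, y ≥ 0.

The region D is 0 ≤ r ≤ 4, 0 ≤ θ ≤ π/2 in polar coordinates, where x = r cos(θ), y = r sin(θ), and dA = r dr dθ.

Under the substitution, the integrand becomes 14r^4, so

    ∬_D (14(x^2 + y^2)^2) dA = ∫_{0}^{π/2} ∫_{0}^{4} (14r^4) · r dr dθ.

Inner integral (in r): ∫_{0}^{4} (14r^4) · r dr = 28672/3.

Outer integral (in θ): ∫_{0}^{π/2} (28672/3) dθ = 14336π/3.

Therefore ∬_D (14(x^2 + y^2)^2) dA = 14336π/3.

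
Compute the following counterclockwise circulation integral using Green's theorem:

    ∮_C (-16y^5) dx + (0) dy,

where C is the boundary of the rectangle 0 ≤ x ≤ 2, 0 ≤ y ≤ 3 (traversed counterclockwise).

Green's theorem converts the closed line integral into a double integral over the enclosed region D:

    ∮_C P dx + Q dy = ∬_D (∂Q/∂x - ∂P/∂y) dA.

Here P = -16y^5, Q = 0, so

    ∂Q/∂x = 0,    ∂P/∂y = -80y^4,
    ∂Q/∂x - ∂P/∂y = 80y^4.

D is the region 0 ≤ x ≤ 2, 0 ≤ y ≤ 3. Evaluating the double integral:

    ∬_D (80y^4) dA = ∫_0^{2} ∫_0^{3} (80y^4) dy dx.

Inner (y from 0 to 3): 3888.
Outer (x from 0 to 2): 7776.

Therefore ∮_C P dx + Q dy = 7776.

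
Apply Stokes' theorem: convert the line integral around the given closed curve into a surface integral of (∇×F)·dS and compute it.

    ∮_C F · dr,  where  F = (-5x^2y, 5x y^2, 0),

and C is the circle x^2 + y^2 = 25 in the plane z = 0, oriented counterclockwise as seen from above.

Let S be the flat disk x^2 + y^2 ≤ 25 in the plane z = 0, with upward unit normal n̂ = ẑ. By Stokes' theorem,

    ∮_C F · dr = ∬_S (∇ × F) · n̂ dS = ∬_D (curl F)_z dA,

where D is the disk x^2 + y^2 ≤ 25.

Compute the curl of F = (-5x^2y, 5x y^2, 0):
    (∇ × F)_x = ∂F_z/∂y - ∂F_y/∂z = 0,
    (∇ × F)_y = ∂F_x/∂z - ∂F_z/∂x = 0,
    (∇ × F)_z = ∂F_y/∂x - ∂F_x/∂y = 5x^2 + 5y^2.

On z = 0, (curl F)_z = 5x^2 + 5y^2.

Convert to polar (x = r cos θ, y = r sin θ, dA = r dr dθ); the integrand becomes 5r^2, so

    ∬_D (curl F)_z dA = ∫_0^{2π} ∫_0^{5} (5r^2) · r dr dθ.

Inner (r from 0 to 5): 3125/4.
Outer (θ from 0 to 2π): 3125π/2.

Therefore ∮_C F · dr = 3125π/2.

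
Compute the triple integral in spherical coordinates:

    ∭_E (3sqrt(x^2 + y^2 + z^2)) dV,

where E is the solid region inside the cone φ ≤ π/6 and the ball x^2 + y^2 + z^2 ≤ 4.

In spherical coordinates, x = ρ sin(φ) cos(θ), y = ρ sin(φ) sin(θ), z = ρ cos(φ), and dV = ρ^2 sin(φ) dρ dφ dθ.

The integrand becomes 3ρ, so

    ∭_E (3sqrt(x^2 + y^2 + z^2)) dV = ∫_{0}^{2π} ∫_{0}^{π/6} ∫_{0}^{2} (3ρ) · ρ^2 sin(φ) dρ dφ dθ.

Inner (ρ): 12sin(φ).
Middle (φ): 12 - 6sqrt(3).
Outer (θ): 12π (2 - sqrt(3)).

Therefore the triple integral equals 12π (2 - sqrt(3)).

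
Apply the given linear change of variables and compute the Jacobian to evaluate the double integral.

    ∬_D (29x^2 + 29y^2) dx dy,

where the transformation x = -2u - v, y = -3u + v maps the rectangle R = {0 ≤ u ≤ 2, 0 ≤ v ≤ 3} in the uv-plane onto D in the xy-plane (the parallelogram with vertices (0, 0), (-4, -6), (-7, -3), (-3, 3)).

Compute the Jacobian determinant of (x, y) with respect to (u, v):

    ∂(x,y)/∂(u,v) = | -2  -1 | = (-2)(1) - (-1)(-3) = -5.
                   | -3  1 |

Its absolute value is |J| = 5 (the area scaling factor).

Substituting x = -2u - v, y = -3u + v into the integrand,

    29x^2 + 29y^2 → 377u^2 - 58u v + 58v^2,

so the integral becomes

    ∬_R (377u^2 - 58u v + 58v^2) · |J| du dv = ∫_0^2 ∫_0^3 (1885u^2 - 290u v + 290v^2) dv du.

Inner (v): 5655u^2 - 1305u + 2610.
Outer (u): 17690.

Therefore ∬_D (29x^2 + 29y^2) dx dy = 17690.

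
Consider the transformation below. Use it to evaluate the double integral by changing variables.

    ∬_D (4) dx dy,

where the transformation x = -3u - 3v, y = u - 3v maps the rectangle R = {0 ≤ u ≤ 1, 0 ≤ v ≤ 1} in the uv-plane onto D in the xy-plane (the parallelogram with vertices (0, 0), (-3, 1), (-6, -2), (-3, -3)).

Compute the Jacobian determinant of (x, y) with respect to (u, v):

    ∂(x,y)/∂(u,v) = | -3  -3 | = (-3)(-3) - (-3)(1) = 12.
                   | 1  -3 |

Its absolute value is |J| = 12 (the area scaling factor).

Substituting x = -3u - 3v, y = u - 3v into the integrand,

    4 → 4,

so the integral becomes

    ∬_R (4) · |J| du dv = ∫_0^1 ∫_0^1 (48) dv du.

Inner (v): 48.
Outer (u): 48.

Therefore ∬_D (4) dx dy = 48.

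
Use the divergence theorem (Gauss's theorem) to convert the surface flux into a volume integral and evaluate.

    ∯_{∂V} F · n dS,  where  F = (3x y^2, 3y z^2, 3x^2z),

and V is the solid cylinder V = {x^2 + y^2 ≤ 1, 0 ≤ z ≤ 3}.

By the divergence theorem,

    ∯_{∂V} F · n dS = ∭_V (∇ · F) dV.

Compute the divergence:
    ∇ · F = ∂F_x/∂x + ∂F_y/∂y + ∂F_z/∂z = 3y^2 + 3z^2 + 3x^2 = 3x^2 + 3y^2 + 3z^2.

In cylindrical coordinates, x = r cos(θ), y = r sin(θ), z = z, dV = r dr dθ dz, with 0 ≤ r ≤ 1, 0 ≤ θ ≤ 2π, 0 ≤ z ≤ 3.

The integrand, after substitution and multiplying by the volume element, becomes (3r^2 + 3z^2) · r, so

    ∭_V (∇·F) dV = ∫_0^{2π} ∫_0^{1} ∫_0^{3} (3r^2 + 3z^2) · r dz dr dθ.

Inner (z from 0 to 3): 9r (r^2 + 3).
Middle (r from 0 to 1): 63/4.
Outer (θ from 0 to 2π): 63π/2.

Therefore ∯_{∂V} F · n dS = 63π/2.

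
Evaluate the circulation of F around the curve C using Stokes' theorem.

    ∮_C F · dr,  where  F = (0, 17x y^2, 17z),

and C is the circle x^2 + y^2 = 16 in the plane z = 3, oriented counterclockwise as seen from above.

Let S be the flat disk x^2 + y^2 ≤ 16 in the plane z = 3, with upward unit normal n̂ = ẑ. By Stokes' theorem,

    ∮_C F · dr = ∬_S (∇ × F) · n̂ dS = ∬_D (curl F)_z dA,

where D is the disk x^2 + y^2 ≤ 16.

Compute the curl of F = (0, 17x y^2, 17z):
    (∇ × F)_x = ∂F_z/∂y - ∂F_y/∂z = 0,
    (∇ × F)_y = ∂F_x/∂z - ∂F_z/∂x = 0,
    (∇ × F)_z = ∂F_y/∂x - ∂F_x/∂y = 17y^2.

On z = 3, (curl F)_z = 17y^2.

Convert to polar (x = r cos θ, y = r sin θ, dA = r dr dθ); the integrand becomes 17r^2sin(θ)^2, so

    ∬_D (curl F)_z dA = ∫_0^{2π} ∫_0^{4} (17r^2sin(θ)^2) · r dr dθ.

Inner (r from 0 to 4): 1088sin(θ)^2.
Outer (θ from 0 to 2π): 1088π.

Therefore ∮_C F · dr = 1088π.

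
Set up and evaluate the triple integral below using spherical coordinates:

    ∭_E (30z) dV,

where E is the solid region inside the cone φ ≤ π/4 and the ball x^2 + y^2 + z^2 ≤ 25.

In spherical coordinates, x = ρ sin(φ) cos(θ), y = ρ sin(φ) sin(θ), z = ρ cos(φ), and dV = ρ^2 sin(φ) dρ dφ dθ.

The integrand becomes 30ρ cos(φ), so

    ∭_E (30z) dV = ∫_{0}^{2π} ∫_{0}^{π/4} ∫_{0}^{5} (30ρ cos(φ)) · ρ^2 sin(φ) dρ dφ dθ.

Inner (ρ): 9375sin(2φ)/4.
Middle (φ): 9375/8.
Outer (θ): 9375π/4.

Therefore the triple integral equals 9375π/4.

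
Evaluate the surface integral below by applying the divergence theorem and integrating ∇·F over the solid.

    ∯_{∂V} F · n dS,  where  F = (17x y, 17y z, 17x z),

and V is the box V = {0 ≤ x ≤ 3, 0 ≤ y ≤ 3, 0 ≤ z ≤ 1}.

By the divergence theorem,

    ∯_{∂V} F · n dS = ∭_V (∇ · F) dV.

Compute the divergence:
    ∇ · F = ∂F_x/∂x + ∂F_y/∂y + ∂F_z/∂z = 17y + 17z + 17x = 17x + 17y + 17z.

V is a rectangular box, so dV = dx dy dz with 0 ≤ x ≤ 3, 0 ≤ y ≤ 3, 0 ≤ z ≤ 1.

Integrate (17x + 17y + 17z) over V as an iterated integral:

    ∭_V (∇·F) dV = ∫_0^{3} ∫_0^{3} ∫_0^{1} (17x + 17y + 17z) dz dy dx.

Inner (z from 0 to 1): 17x + 17y + 17/2.
Middle (y from 0 to 3): 51x + 102.
Outer (x from 0 to 3): 1071/2.

Therefore ∯_{∂V} F · n dS = 1071/2.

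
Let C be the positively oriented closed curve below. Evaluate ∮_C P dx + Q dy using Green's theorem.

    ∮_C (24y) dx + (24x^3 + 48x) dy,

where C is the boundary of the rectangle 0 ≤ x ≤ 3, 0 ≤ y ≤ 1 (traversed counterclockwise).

Green's theorem converts the closed line integral into a double integral over the enclosed region D:

    ∮_C P dx + Q dy = ∬_D (∂Q/∂x - ∂P/∂y) dA.

Here P = 24y, Q = 24x^3 + 48x, so

    ∂Q/∂x = 72x^2 + 48,    ∂P/∂y = 24,
    ∂Q/∂x - ∂P/∂y = 72x^2 + 24.

D is the region 0 ≤ x ≤ 3, 0 ≤ y ≤ 1. Evaluating the double integral:

    ∬_D (72x^2 + 24) dA = ∫_0^{3} ∫_0^{1} (72x^2 + 24) dy dx.

Inner (y from 0 to 1): 72x^2 + 24.
Outer (x from 0 to 3): 720.

Therefore ∮_C P dx + Q dy = 720.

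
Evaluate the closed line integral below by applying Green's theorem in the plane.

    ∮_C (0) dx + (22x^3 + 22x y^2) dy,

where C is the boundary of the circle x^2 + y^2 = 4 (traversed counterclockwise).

Green's theorem converts the closed line integral into a double integral over the enclosed region D:

    ∮_C P dx + Q dy = ∬_D (∂Q/∂x - ∂P/∂y) dA.

Here P = 0, Q = 22x^3 + 22x y^2, so

    ∂Q/∂x = 66x^2 + 22y^2,    ∂P/∂y = 0,
    ∂Q/∂x - ∂P/∂y = 66x^2 + 22y^2.

D is the region x^2 + y^2 ≤ 4. Evaluating the double integral:

In polar coordinates (x = r cos θ, y = r sin θ, dA = r dr dθ) the integrand becomes 22r^2(cos(2θ) + 2), so

    ∬_D (66x^2 + 22y^2) dA = ∫_0^{2π} ∫_0^{2} (22r^2(cos(2θ) + 2)) · r dr dθ.

Inner (r from 0 to 2): 88cos(2θ) + 176.
Outer (θ from 0 to 2π): 352π.

Therefore ∮_C P dx + Q dy = 352π.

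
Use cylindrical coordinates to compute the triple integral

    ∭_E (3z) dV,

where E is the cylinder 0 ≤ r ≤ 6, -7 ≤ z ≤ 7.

In cylindrical coordinates, x = r cos(θ), y = r sin(θ), z = z, and dV = r dr dθ dz.

The integrand becomes 3z, so

    ∭_E (3z) dV = ∫_{0}^{2π} ∫_{0}^{6} ∫_{-7}^{7} (3z) · r dz dr dθ.

Inner (z): 0.
Middle (r from 0 to 6): 0.
Outer (θ): 0.

Therefore the triple integral equals 0.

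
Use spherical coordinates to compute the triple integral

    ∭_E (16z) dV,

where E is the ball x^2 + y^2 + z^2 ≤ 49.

In spherical coordinates, x = ρ sin(φ) cos(θ), y = ρ sin(φ) sin(θ), z = ρ cos(φ), and dV = ρ^2 sin(φ) dρ dφ dθ.

The integrand becomes 16ρ cos(φ), so

    ∭_E (16z) dV = ∫_{0}^{2π} ∫_{0}^{π} ∫_{0}^{7} (16ρ cos(φ)) · ρ^2 sin(φ) dρ dφ dθ.

Inner (ρ): 4802sin(2φ).
Middle (φ): 0.
Outer (θ): 0.

Therefore the triple integral equals 0.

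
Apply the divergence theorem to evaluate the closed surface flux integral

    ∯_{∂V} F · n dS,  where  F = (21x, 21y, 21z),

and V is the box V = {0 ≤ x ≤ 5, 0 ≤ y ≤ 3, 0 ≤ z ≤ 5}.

By the divergence theorem,

    ∯_{∂V} F · n dS = ∭_V (∇ · F) dV.

Compute the divergence:
    ∇ · F = ∂F_x/∂x + ∂F_y/∂y + ∂F_z/∂z = 21 + 21 + 21 = 63.

V is a rectangular box, so dV = dx dy dz with 0 ≤ x ≤ 5, 0 ≤ y ≤ 3, 0 ≤ z ≤ 5.

Integrate (63) over V as an iterated integral:

    ∭_V (∇·F) dV = ∫_0^{5} ∫_0^{3} ∫_0^{5} (63) dz dy dx.

Inner (z from 0 to 5): 315.
Middle (y from 0 to 3): 945.
Outer (x from 0 to 5): 4725.

Therefore ∯_{∂V} F · n dS = 4725.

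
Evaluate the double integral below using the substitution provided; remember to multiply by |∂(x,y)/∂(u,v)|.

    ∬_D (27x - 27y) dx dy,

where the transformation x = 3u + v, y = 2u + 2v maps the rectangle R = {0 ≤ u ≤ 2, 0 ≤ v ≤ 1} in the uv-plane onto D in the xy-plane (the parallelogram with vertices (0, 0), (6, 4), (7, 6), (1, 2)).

Compute the Jacobian determinant of (x, y) with respect to (u, v):

    ∂(x,y)/∂(u,v) = | 3  1 | = (3)(2) - (1)(2) = 4.
                   | 2  2 |

Its absolute value is |J| = 4 (the area scaling factor).

Substituting x = 3u + v, y = 2u + 2v into the integrand,

    27x - 27y → 27u - 27v,

so the integral becomes

    ∬_R (27u - 27v) · |J| du dv = ∫_0^2 ∫_0^1 (108u - 108v) dv du.

Inner (v): 108u - 54.
Outer (u): 108.

Therefore ∬_D (27x - 27y) dx dy = 108.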